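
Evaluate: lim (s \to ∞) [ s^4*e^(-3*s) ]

0

Write as s^4/e^{3s}, an ∞/∞ form.
Exponential growth dominates any polynomial, so repeated L'Hôpital (or the standard result) gives 0.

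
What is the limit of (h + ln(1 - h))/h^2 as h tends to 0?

Direct substitution gives 0/0.
Apply L'Hôpital: lim (1 - 1/(1 - h))/(2*h), still 0/0.
After 2 applications of L'Hôpital's rule the quotient is (-1/(1 - h)^2)/(2); substituting h = 0 gives -1/2.

-1/2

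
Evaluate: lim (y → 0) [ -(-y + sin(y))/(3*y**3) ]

1/18

Direct substitution gives 0/0.
Apply L'Hôpital: lim (cos(y) - 1)/(-9*y^2), still 0/0.
Apply L'Hôpital: lim (-sin(y))/(-18*y), still 0/0.
After 3 applications of L'Hôpital's rule the quotient is (-cos(y))/(-18); substituting y = 0 gives 1/18.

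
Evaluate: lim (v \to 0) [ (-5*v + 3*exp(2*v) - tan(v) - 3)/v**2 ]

6

Substitution gives 0/0; apply L'Hôpital's rule 2 times.
After differentiating numerator and denominator 2 times the quotient is (12*e^(2*v) - 2*sin(v)/cos(v)^3)/(2); at v = 0 this is 6.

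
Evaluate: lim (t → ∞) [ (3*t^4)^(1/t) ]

Base → ∞ and exponent → 0: an ∞^0 form.
Take logs: (1/t)·ln(3·t^4) = (ln 3 + 4·ln t)/t → 0.
So the limit is e^0 = 1.

1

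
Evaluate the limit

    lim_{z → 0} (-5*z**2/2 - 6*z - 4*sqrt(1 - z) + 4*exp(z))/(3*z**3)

Substitution gives 0/0 (the numerator vanishes to order 3).
Expand each term to order z^3: the coefficient of z^3 in -4·√(1 - z) is 1/4 and in 4·e^(z) is 2/3.
Lower-order terms cancel with the polynomial part, so the numerator is (11/12)·z^3 + o(z^3), and the limit is (11/12)/(3) = 11/36.

11/36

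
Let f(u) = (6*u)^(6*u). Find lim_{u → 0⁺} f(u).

Base → 0⁺ and exponent → 0⁺: a 0^0 form.
Take logs: 6u·ln(6u). This is 0·(−∞); rewriting as ln(6u)/(1/(6u)) and applying L'Hôpital gives 0.
Hence the limit is e^0 = 1.

1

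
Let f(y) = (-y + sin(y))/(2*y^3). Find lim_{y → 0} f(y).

Direct substitution gives 0/0.
Apply L'Hôpital: lim (cos(y) - 1)/(6*y^2), still 0/0.
Apply L'Hôpital: lim (-sin(y))/(12*y), still 0/0.
After 3 applications of L'Hôpital's rule the quotient is (-cos(y))/(12); substituting y = 0 gives -1/12.

-1/12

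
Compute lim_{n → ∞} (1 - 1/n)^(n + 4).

Write it as [(1 - 1/n)^n]^(1) · (1 - 1/n)^(4). The bracketed term tends to e^(-1) and the second factor to 1, so the limit is e^(-1).

e^(-1)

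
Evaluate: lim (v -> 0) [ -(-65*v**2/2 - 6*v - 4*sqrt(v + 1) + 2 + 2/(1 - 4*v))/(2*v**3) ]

Substitution gives 0/0; apply L'Hôpital's rule 3 times.
After differentiating numerator and denominator 3 times the quotient is (768/(4*v - 1)^4 - 3/(2*(v + 1)^(5/2)))/(-12); at v = 0 this is -511/8.

-511/8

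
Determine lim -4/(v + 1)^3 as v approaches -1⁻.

∞

As v → -1⁻, (v + 1) → 0⁻, so (v + 1)^3 → 0⁻ and -4/(v + 1)^3 → ∞.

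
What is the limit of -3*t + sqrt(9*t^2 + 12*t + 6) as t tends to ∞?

An ∞ − ∞ form. Rationalising with the conjugate, the difference becomes (12t + 6) / (√(9*t^2 + 12*t + 6) + 3t).
For large t the denominator behaves like 2·3t, so the quotient tends to 12/6 = 2.

2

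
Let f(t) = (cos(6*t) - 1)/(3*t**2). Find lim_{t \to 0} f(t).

Direct substitution gives 0/0.
Apply L'Hôpital: lim (-6*sin(6*t))/(6*t), still 0/0.
After 2 applications of L'Hôpital's rule the quotient is (-36*cos(6*t))/(6); substituting t = 0 gives -6.

-6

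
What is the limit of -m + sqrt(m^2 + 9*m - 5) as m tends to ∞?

9/2

This has the form ∞ − ∞. Multiply and divide by the conjugate √(m^2 + 9*m - 5) + m.
That gives (9m - 5) / (√(m^2 + 9*m - 5) + m).
Divide numerator and denominator by m: the limit is 9/(2·1) = 9/2.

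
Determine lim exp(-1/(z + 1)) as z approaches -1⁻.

∞

As z → -1⁻, -1/(z + 1) → +∞, so e^(-1/(z + 1)) → ∞.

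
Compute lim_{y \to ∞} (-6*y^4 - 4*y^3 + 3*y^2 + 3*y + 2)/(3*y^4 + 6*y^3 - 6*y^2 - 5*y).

-2

Numerator and denominator both have degree 4.
Dividing every term by y^4, all lower-order terms vanish and the limit is the ratio of leading coefficients, -6/(3) = -2.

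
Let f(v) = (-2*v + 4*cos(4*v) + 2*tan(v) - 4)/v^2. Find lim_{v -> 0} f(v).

Substitution gives 0/0; apply L'Hôpital's rule 2 times.
After differentiating numerator and denominator 2 times the quotient is (-64*cos(4*v) + 4*tan(v)^3 + 4*tan(v))/(2); at v = 0 this is -32.

-32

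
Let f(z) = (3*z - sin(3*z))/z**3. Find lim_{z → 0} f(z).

Direct substitution gives 0/0.
Apply L'Hôpital: lim (3 - 3*cos(3*z))/(3*z^2), still 0/0.
Apply L'Hôpital: lim (9*sin(3*z))/(6*z), still 0/0.
After 3 applications of L'Hôpital's rule the quotient is (27*cos(3*z))/(6); substituting z = 0 gives 9/2.

9/2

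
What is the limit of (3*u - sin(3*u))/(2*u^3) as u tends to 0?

Direct substitution gives 0/0.
Apply L'Hôpital: lim (3 - 3*cos(3*u))/(6*u^2), still 0/0.
Apply L'Hôpital: lim (9*sin(3*u))/(12*u), still 0/0.
After 3 applications of L'Hôpital's rule the quotient is (27*cos(3*u))/(12); substituting u = 0 gives 9/4.

9/4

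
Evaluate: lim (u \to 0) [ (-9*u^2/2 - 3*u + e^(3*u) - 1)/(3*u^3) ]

3/2

Direct substitution gives 0/0.
Apply L'Hôpital: lim (-9*u + 3*e^(3*u) - 3)/(9*u^2), still 0/0.
Apply L'Hôpital: lim (9*e^(3*u) - 9)/(18*u), still 0/0.
After 3 applications of L'Hôpital's rule the quotient is (27*e^(3*u))/(18); substituting u = 0 gives 3/2.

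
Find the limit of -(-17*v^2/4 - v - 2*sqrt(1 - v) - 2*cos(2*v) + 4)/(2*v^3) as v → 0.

Substitution gives 0/0 (the numerator vanishes to order 3).
Expand each term to order v^3: the coefficient of v^3 in -2·√(1 - v) is 1/8 and in -2·cos(2v) is 0.
Lower-order terms cancel with the polynomial part, so the numerator is (1/8)·v^3 + o(v^3), and the limit is (1/8)/(-2) = -1/16.

-1/16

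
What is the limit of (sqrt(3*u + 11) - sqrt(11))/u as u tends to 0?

3*√(11)/22

A 0/0 form; rationalise with √(11 + 3u) + √11. This collapses the numerator to 3u, leaving 3/(√(11 + 3u) + √11) → 3/(2√11) = 3*√(11)/22.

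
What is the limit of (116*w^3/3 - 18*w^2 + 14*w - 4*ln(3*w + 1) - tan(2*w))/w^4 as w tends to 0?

81

Substitution gives 0/0; apply L'Hôpital's rule 4 times.
After differentiating numerator and denominator 4 times the quotient is (-128*tan(2*w)^3/cos(2*w)^2 - 256*tan(2*w)/cos(2*w)^4 + 1944/(3*w + 1)^4)/(24); at w = 0 this is 81.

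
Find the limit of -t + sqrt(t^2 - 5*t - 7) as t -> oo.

An ∞ − ∞ form. Rationalising with the conjugate, the difference becomes (-5t - 7) / (√(t^2 - 5*t - 7) + t).
For large t the denominator behaves like 2·t, so the quotient tends to -5/2 = -5/2.

-5/2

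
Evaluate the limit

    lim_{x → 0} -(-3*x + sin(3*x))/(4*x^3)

9/8

Direct substitution gives 0/0.
Apply L'Hôpital: lim (3*cos(3*x) - 3)/(-12*x^2), still 0/0.
Apply L'Hôpital: lim (-9*sin(3*x))/(-24*x), still 0/0.
After 3 applications of L'Hôpital's rule the quotient is (-27*cos(3*x))/(-24); substituting x = 0 gives 9/8.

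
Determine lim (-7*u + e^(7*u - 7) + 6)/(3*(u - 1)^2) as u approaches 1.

49/6

Direct substitution gives 0/0.
Apply L'Hôpital: lim (7*e^(7*u - 7) - 7)/(6*u - 6), still 0/0.
After 2 applications of L'Hôpital's rule the quotient is (49*e^(7*u - 7))/(6); substituting u = 1 gives 49/6.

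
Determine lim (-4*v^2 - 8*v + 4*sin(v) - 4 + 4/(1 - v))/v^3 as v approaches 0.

10/3

Substitution gives 0/0; apply L'Hôpital's rule 3 times.
After differentiating numerator and denominator 3 times the quotient is (-4*cos(v) + 24/(v - 1)^4)/(6); at v = 0 this is 10/3.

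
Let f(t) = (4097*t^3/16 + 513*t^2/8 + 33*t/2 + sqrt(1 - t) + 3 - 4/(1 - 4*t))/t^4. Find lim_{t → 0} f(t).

Substitution gives 0/0 (the numerator vanishes to order 4).
Expand each term to order t^4: the coefficient of t^4 in -4·1/(1 - 4t) is -1024 and in √(1 - t) is -5/128.
Lower-order terms cancel with the polynomial part, so the numerator is (-131077/128)·t^4 + o(t^4), and the limit is (-131077/128)/(1) = -131077/128.

-131077/128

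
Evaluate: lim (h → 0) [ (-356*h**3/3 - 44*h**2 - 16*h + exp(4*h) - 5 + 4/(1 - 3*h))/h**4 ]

1004/3

Substitution gives 0/0; apply L'Hôpital's rule 4 times.
After differentiating numerator and denominator 4 times the quotient is (256*e^(4*h) - 7776/(3*h - 1)^5)/(24); at h = 0 this is 1004/3.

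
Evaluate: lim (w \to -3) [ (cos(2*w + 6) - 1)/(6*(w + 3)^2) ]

Direct substitution gives 0/0.
Apply L'Hôpital: lim (-2*sin(2*w + 6))/(12*w + 36), still 0/0.
After 2 applications of L'Hôpital's rule the quotient is (-4*cos(2*w + 6))/(12); substituting w = -3 gives -1/3.

-1/3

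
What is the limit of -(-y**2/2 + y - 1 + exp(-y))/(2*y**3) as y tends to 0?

Direct substitution gives 0/0.
Apply L'Hôpital: lim (-y + 1 - e^(-y))/(-6*y^2), still 0/0.
Apply L'Hôpital: lim (-1 + e^(-y))/(-12*y), still 0/0.
After 3 applications of L'Hôpital's rule the quotient is (-e^(-y))/(-12); substituting y = 0 gives 1/12.

1/12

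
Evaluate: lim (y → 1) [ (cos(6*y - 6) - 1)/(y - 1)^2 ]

Direct substitution gives 0/0.
Apply L'Hôpital: lim (-6*sin(6*y - 6))/(2*y - 2), still 0/0.
After 2 applications of L'Hôpital's rule the quotient is (-36*cos(6*y - 6))/(2); substituting y = 1 gives -18.

-18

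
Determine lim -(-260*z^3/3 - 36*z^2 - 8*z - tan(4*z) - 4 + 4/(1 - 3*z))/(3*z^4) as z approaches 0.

Substitution gives 0/0 (the numerator vanishes to order 4).
Expand each term to order z^4: the coefficient of z^4 in −tan(4z) is 0 and in 4·1/(1 - 3z) is 324.
Lower-order terms cancel with the polynomial part, so the numerator is (324)·z^4 + o(z^4), and the limit is (324)/(-3) = -108.

-108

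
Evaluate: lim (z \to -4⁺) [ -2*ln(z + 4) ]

As z → -4⁺, z + 4 → 0⁺ and ln(z + 4) → −∞.
Multiplying by -2 gives ∞.

∞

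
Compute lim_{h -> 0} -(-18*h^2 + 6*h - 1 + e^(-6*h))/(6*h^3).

6

Direct substitution gives 0/0.
Apply L'Hôpital: lim (-36*h + 6 - 6*e^(-6*h))/(-18*h^2), still 0/0.
Apply L'Hôpital: lim (-36 + 36*e^(-6*h))/(-36*h), still 0/0.
After 3 applications of L'Hôpital's rule the quotient is (-216*e^(-6*h))/(-36); substituting h = 0 gives 6.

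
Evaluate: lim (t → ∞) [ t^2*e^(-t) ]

Write as t^2/e^{1t}, an ∞/∞ form.
Exponential growth dominates any polynomial, so repeated L'Hôpital (or the standard result) gives 0.

0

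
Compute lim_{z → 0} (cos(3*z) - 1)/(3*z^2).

Direct substitution gives 0/0.
Apply L'Hôpital: lim (-3*sin(3*z))/(6*z), still 0/0.
After 2 applications of L'Hôpital's rule the quotient is (-9*cos(3*z))/(6); substituting z = 0 gives -3/2.

-3/2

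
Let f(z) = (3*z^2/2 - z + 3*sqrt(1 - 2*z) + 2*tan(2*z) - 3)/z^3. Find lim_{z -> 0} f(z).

23/6

Substitution gives 0/0 (the numerator vanishes to order 3).
Expand each term to order z^3: the coefficient of z^3 in 3·√(1 - 2z) is -3/2 and in 2·tan(2z) is 16/3.
Lower-order terms cancel with the polynomial part, so the numerator is (23/6)·z^3 + o(z^3), and the limit is (23/6)/(1) = 23/6.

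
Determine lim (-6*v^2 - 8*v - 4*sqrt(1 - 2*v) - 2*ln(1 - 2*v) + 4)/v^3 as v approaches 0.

22/3

Substitution gives 0/0 (the numerator vanishes to order 3).
Expand each term to order v^3: the coefficient of v^3 in -4·√(1 - 2v) is 2 and in -2·ln(1 - 2v) is 16/3.
Lower-order terms cancel with the polynomial part, so the numerator is (22/3)·v^3 + o(v^3), and the limit is (22/3)/(1) = 22/3.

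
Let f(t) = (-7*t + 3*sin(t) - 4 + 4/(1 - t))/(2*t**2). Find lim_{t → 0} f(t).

Substitution gives 0/0 (the numerator vanishes to order 2).
Expand each term to order t^2: the coefficient of t^2 in 4·1/(1 - t) is 4 and in 3·sin(t) is 0.
Lower-order terms cancel with the polynomial part, so the numerator is (4)·t^2 + o(t^2), and the limit is (4)/(2) = 2.

2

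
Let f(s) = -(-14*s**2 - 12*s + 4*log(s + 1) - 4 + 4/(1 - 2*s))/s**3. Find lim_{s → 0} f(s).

Substitution gives 0/0; apply L'Hôpital's rule 3 times.
After differentiating numerator and denominator 3 times the quotient is (192/(2*s - 1)^4 + 8/(s + 1)^3)/(-6); at s = 0 this is -100/3.

-100/3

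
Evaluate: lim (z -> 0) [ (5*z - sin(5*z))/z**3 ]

Direct substitution gives 0/0.
Apply L'Hôpital: lim (5 - 5*cos(5*z))/(3*z^2), still 0/0.
Apply L'Hôpital: lim (25*sin(5*z))/(6*z), still 0/0.
After 3 applications of L'Hôpital's rule the quotient is (125*cos(5*z))/(6); substituting z = 0 gives 125/6.

125/6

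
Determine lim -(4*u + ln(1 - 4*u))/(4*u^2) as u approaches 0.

Direct substitution gives 0/0.
Apply L'Hôpital: lim (4 - 4/(1 - 4*u))/(-8*u), still 0/0.
After 2 applications of L'Hôpital's rule the quotient is (-16/(1 - 4*u)^2)/(-8); substituting u = 0 gives 2.

2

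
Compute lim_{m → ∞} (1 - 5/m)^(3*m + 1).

e^(-15)

Write it as [(1 - 5/m)^m]^(3) · (1 - 5/m)^(1). The bracketed term tends to e^(-5) and the second factor to 1, so the limit is e^(-15).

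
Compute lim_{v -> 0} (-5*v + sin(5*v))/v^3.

-125/6

Direct substitution gives 0/0.
Apply L'Hôpital: lim (5*cos(5*v) - 5)/(3*v^2), still 0/0.
Apply L'Hôpital: lim (-25*sin(5*v))/(6*v), still 0/0.
After 3 applications of L'Hôpital's rule the quotient is (-125*cos(5*v))/(6); substituting v = 0 gives -125/6.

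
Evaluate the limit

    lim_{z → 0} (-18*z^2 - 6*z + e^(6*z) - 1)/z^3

36

Direct substitution gives 0/0.
Apply L'Hôpital: lim (-36*z + 6*e^(6*z) - 6)/(3*z^2), still 0/0.
Apply L'Hôpital: lim (36*e^(6*z) - 36)/(6*z), still 0/0.
After 3 applications of L'Hôpital's rule the quotient is (216*e^(6*z))/(6); substituting z = 0 gives 36.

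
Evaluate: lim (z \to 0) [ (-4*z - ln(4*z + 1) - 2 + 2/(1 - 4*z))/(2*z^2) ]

20

Substitution gives 0/0 (the numerator vanishes to order 2).
Expand each term to order z^2: the coefficient of z^2 in 2·1/(1 - 4z) is 32 and in −ln(1 + 4z) is 8.
Lower-order terms cancel with the polynomial part, so the numerator is (40)·z^2 + o(z^2), and the limit is (40)/(2) = 20.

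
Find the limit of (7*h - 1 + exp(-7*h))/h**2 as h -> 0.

Direct substitution gives 0/0.
Apply L'Hôpital: lim (7 - 7*e^(-7*h))/(2*h), still 0/0.
After 2 applications of L'Hôpital's rule the quotient is (49*e^(-7*h))/(2); substituting h = 0 gives 49/2.

49/2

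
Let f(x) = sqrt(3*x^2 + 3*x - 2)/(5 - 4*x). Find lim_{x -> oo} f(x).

For large |x|, √(3*x^2 + 3*x - 2) ≈ √3·|x| and the denominator ≈ -4x.
Since x → +∞, |x| = x, giving √3/(-4) = -√(3)/4.

-√(3)/4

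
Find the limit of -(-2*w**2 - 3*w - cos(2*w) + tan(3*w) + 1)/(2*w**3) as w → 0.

-9/2

Substitution gives 0/0; apply L'Hôpital's rule 3 times.
After differentiating numerator and denominator 3 times the quotient is (-8*sin(2*w) + 162*tan(3*w)^4 + 216*tan(3*w)^2 + 54)/(-12); at w = 0 this is -9/2.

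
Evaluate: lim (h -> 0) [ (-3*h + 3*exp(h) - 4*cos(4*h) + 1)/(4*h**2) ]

Substitution gives 0/0 (the numerator vanishes to order 2).
Expand each term to order h^2: the coefficient of h^2 in 3·e^(h) is 3/2 and in -4·cos(4h) is 32.
Lower-order terms cancel with the polynomial part, so the numerator is (67/2)·h^2 + o(h^2), and the limit is (67/2)/(4) = 67/8.

67/8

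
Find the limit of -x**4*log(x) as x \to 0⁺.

This is a 0·(−∞) form. Rewrite as -1·ln(x) / x^(−4) and apply L'Hôpital:
the derivative quotient is -1·(1/x) / (−4·x^(−5)) = (1/4)·x^4 → 0.

0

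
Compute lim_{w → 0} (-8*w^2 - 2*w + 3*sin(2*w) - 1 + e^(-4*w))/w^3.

-44/3

Substitution gives 0/0 (the numerator vanishes to order 3).
Expand each term to order w^3: the coefficient of w^3 in 3·sin(2w) is -4 and in e^(-4w) is -32/3.
Lower-order terms cancel with the polynomial part, so the numerator is (-44/3)·w^3 + o(w^3), and the limit is (-44/3)/(1) = -44/3.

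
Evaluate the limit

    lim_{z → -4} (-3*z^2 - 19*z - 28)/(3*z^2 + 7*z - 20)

Direct substitution gives 0/0, so factor. Both numerator and denominator have (z + 4) as a factor.
After cancelling, the expression reduces to (-3*z - 7)/(3*z - 5).
Substituting z = -4 gives -5/17.

-5/17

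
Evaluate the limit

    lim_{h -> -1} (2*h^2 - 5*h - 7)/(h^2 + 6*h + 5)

At h = -1 both the top and bottom vanish — a removable singularity. Factoring out (h + 1) from each leaves (2*h - 7)/(h + 5), which at h = -1 equals -9/4.

-9/4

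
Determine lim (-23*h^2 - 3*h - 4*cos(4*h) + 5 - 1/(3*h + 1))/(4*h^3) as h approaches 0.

27/4

Substitution gives 0/0 (the numerator vanishes to order 3).
Expand each term to order h^3: the coefficient of h^3 in -4·cos(4h) is 0 and in −1/(1 + 3h) is 27.
Lower-order terms cancel with the polynomial part, so the numerator is (27)·h^3 + o(h^3), and the limit is (27)/(4) = 27/4.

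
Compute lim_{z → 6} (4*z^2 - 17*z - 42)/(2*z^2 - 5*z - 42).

31/19

At z = 6 both the top and bottom vanish — a removable singularity. Factoring out (z - 6) from each leaves (4*z + 7)/(2*z + 7), which at z = 6 equals 31/19.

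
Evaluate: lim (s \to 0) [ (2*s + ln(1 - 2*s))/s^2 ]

Direct substitution gives 0/0.
Apply L'Hôpital: lim (2 - 2/(1 - 2*s))/(2*s), still 0/0.
After 2 applications of L'Hôpital's rule the quotient is (-4/(1 - 2*s)^2)/(2); substituting s = 0 gives -2.

-2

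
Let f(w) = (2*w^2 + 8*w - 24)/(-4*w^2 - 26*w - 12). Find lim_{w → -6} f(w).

-8/11

Since w = -6 makes numerator and denominator zero, (w + 6) divides both.
Cancelling it gives (2*w - 4)/(-4*w - 2); now plug in w = -6 to get -8/11.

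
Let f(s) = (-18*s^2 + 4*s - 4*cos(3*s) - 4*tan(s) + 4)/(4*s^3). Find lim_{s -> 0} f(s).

Substitution gives 0/0; apply L'Hôpital's rule 3 times.
After differentiating numerator and denominator 3 times the quotient is (-108*sin(3*s) - 24*tan(s)^4 - 32*tan(s)^2 - 8)/(24); at s = 0 this is -1/3.

-1/3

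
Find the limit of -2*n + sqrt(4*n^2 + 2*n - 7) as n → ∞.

1/2

An ∞ − ∞ form. Rationalising with the conjugate, the difference becomes (2n - 7) / (√(4*n^2 + 2*n - 7) + 2n).
For large n the denominator behaves like 2·2n, so the quotient tends to 2/4 = 1/2.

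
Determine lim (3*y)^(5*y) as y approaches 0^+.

Base → 0⁺ and exponent → 0⁺: a 0^0 form.
Take logs: 5y·ln(3y). This is 0·(−∞); rewriting as ln(3y)/(1/(5y)) and applying L'Hôpital gives 0.
Hence the limit is e^0 = 1.

1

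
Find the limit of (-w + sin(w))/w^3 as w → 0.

Direct substitution gives 0/0.
Apply L'Hôpital: lim (cos(w) - 1)/(3*w^2), still 0/0.
Apply L'Hôpital: lim (-sin(w))/(6*w), still 0/0.
After 3 applications of L'Hôpital's rule the quotient is (-cos(w))/(6); substituting w = 0 gives -1/6.

-1/6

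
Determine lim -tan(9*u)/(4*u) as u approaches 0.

Substitution gives 0/0.
Since tan(θ)/θ → 1 as θ → 0, tan(9u)/(9u) → 1 and the limit is 9/(-4) = -9/4.

-9/4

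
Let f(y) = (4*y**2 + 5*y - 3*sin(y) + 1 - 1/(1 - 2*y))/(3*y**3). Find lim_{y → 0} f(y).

-5/2

Substitution gives 0/0 (the numerator vanishes to order 3).
Expand each term to order y^3: the coefficient of y^3 in −1/(1 - 2y) is -8 and in -3·sin(y) is 1/2.
Lower-order terms cancel with the polynomial part, so the numerator is (-15/2)·y^3 + o(y^3), and the limit is (-15/2)/(3) = -5/2.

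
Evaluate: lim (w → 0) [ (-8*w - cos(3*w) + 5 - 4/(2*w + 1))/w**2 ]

Substitution gives 0/0 (the numerator vanishes to order 2).
Expand each term to order w^2: the coefficient of w^2 in -4·1/(1 + 2w) is -16 and in −cos(3w) is 9/2.
Lower-order terms cancel with the polynomial part, so the numerator is (-23/2)·w^2 + o(w^2), and the limit is (-23/2)/(1) = -23/2.

-23/2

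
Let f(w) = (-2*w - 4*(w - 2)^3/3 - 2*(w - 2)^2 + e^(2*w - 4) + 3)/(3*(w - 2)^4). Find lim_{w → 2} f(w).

2/9

Direct substitution gives 0/0.
Apply L'Hôpital: lim (-4*w - 4*(w - 2)^2 + 2*e^(2*w - 4) + 6)/(12*(w - 2)^3), still 0/0.
Apply L'Hôpital: lim (-8*w + 4*e^(2*w - 4) + 12)/(36*(w - 2)^2), still 0/0.
Apply L'Hôpital: lim (8*e^(2*w - 4) - 8)/(72*w - 144), still 0/0.
After 4 applications of L'Hôpital's rule the quotient is (16*e^(2*w - 4))/(72); substituting w = 2 gives 2/9.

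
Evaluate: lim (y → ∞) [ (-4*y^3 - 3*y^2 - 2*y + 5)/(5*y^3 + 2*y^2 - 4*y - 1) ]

-4/5

Numerator and denominator both have degree 3.
Dividing every term by y^3, all lower-order terms vanish and the limit is the ratio of leading coefficients, -4/(5) = -4/5.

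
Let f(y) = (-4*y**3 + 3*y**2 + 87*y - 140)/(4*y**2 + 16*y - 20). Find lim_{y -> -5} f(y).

81/8

Since y = -5 makes numerator and denominator zero, (y + 5) divides both.
Cancelling it gives (-4*y^2 + 23*y - 28)/(4*y - 4); now plug in y = -5 to get 81/8.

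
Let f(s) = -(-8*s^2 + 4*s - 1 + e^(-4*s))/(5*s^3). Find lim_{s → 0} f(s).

Direct substitution gives 0/0.
Apply L'Hôpital: lim (-16*s + 4 - 4*e^(-4*s))/(-15*s^2), still 0/0.
Apply L'Hôpital: lim (-16 + 16*e^(-4*s))/(-30*s), still 0/0.
After 3 applications of L'Hôpital's rule the quotient is (-64*e^(-4*s))/(-30); substituting s = 0 gives 32/15.

32/15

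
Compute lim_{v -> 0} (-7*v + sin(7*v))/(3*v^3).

-343/18

Direct substitution gives 0/0.
Apply L'Hôpital: lim (7*cos(7*v) - 7)/(9*v^2), still 0/0.
Apply L'Hôpital: lim (-49*sin(7*v))/(18*v), still 0/0.
After 3 applications of L'Hôpital's rule the quotient is (-343*cos(7*v))/(18); substituting v = 0 gives -343/18.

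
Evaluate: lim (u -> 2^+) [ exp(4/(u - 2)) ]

As u → 2⁺, 4/(u - 2) → +∞, so e^(4/(u - 2)) → ∞.

∞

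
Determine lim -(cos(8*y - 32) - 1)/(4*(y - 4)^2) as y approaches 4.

Direct substitution gives 0/0.
Apply L'Hôpital: lim (-8*sin(8*y - 32))/(32 - 8*y), still 0/0.
After 2 applications of L'Hôpital's rule the quotient is (-64*cos(8*y - 32))/(-8); substituting y = 4 gives 8.

8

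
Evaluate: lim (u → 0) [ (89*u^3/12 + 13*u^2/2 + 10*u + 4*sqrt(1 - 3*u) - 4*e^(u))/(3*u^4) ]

Substitution gives 0/0 (the numerator vanishes to order 4).
Expand each term to order u^4: the coefficient of u^4 in 4·√(1 - 3u) is -405/32 and in -4·e^(u) is -1/6.
Lower-order terms cancel with the polynomial part, so the numerator is (-1231/96)·u^4 + o(u^4), and the limit is (-1231/96)/(3) = -1231/288.

-1231/288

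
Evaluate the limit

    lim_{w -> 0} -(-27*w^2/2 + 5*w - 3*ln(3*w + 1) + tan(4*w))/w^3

Substitution gives 0/0; apply L'Hôpital's rule 3 times.
After differentiating numerator and denominator 3 times the quotient is (384*tan(4*w)^2/cos(4*w)^2 + 128/cos(4*w)^2 - 162/(3*w + 1)^3)/(-6); at w = 0 this is 17/3.

17/3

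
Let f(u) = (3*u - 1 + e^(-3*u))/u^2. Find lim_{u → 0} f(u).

Direct substitution gives 0/0.
Apply L'Hôpital: lim (3 - 3*e^(-3*u))/(2*u), still 0/0.
After 2 applications of L'Hôpital's rule the quotient is (9*e^(-3*u))/(2); substituting u = 0 gives 9/2.

9/2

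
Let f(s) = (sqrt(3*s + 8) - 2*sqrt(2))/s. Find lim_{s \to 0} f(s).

A 0/0 form; rationalise with √(8 + 3s) + √8. This collapses the numerator to 3s, leaving 3/(√(8 + 3s) + √8) → 3/(2√8) = 3*√(2)/8.

3*√(2)/8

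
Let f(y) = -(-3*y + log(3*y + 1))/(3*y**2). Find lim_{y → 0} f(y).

Direct substitution gives 0/0.
Apply L'Hôpital: lim (-3 + 3/(3*y + 1))/(-6*y), still 0/0.
After 2 applications of L'Hôpital's rule the quotient is (-9/(3*y + 1)^2)/(-6); substituting y = 0 gives 3/2.

3/2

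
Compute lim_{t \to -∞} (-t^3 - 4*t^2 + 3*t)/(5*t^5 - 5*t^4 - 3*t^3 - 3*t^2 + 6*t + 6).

The denominator has degree 5 and the numerator degree 3. Dividing numerator and denominator by t^5 sends every term to 0 except the leading denominator term, so the limit is 0.

0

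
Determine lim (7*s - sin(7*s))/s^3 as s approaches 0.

Direct substitution gives 0/0.
Apply L'Hôpital: lim (7 - 7*cos(7*s))/(3*s^2), still 0/0.
Apply L'Hôpital: lim (49*sin(7*s))/(6*s), still 0/0.
After 3 applications of L'Hôpital's rule the quotient is (343*cos(7*s))/(6); substituting s = 0 gives 343/6.

343/6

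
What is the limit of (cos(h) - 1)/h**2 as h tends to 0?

-1/2

Direct substitution gives 0/0.
Apply L'Hôpital: lim (-sin(h))/(2*h), still 0/0.
After 2 applications of L'Hôpital's rule the quotient is (-cos(h))/(2); substituting h = 0 gives -1/2.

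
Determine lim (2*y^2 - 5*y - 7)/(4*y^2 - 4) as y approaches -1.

Direct substitution gives 0/0, so factor. Both numerator and denominator have (y + 1) as a factor.
After cancelling, the expression reduces to (2*y - 7)/(4*y - 4).
Substituting y = -1 gives 9/8.

9/8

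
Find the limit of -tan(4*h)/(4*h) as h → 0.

Substitution gives 0/0.
Since tan(u)/u → 1 as u → 0, tan(4h)/(4h) → 1 and the limit is 4/(-4) = -1.

-1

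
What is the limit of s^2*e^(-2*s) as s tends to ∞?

0

Write as s^2/e^{2s}, an ∞/∞ form.
Exponential growth dominates any polynomial, so repeated L'Hôpital (or the standard result) gives 0.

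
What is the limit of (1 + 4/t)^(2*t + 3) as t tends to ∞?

e^(8)

The base → 1 and the exponent → ∞: a 1^∞ form.
Take logarithms: (2t + 3)·ln(1 + 4/t). Since ln(1+u) ~ u for small u, this behaves like (2t)·(4/t) → 8.
So the limit is e^(8).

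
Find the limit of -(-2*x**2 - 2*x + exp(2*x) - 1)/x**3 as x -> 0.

Direct substitution gives 0/0.
Apply L'Hôpital: lim (-4*x + 2*e^(2*x) - 2)/(-3*x^2), still 0/0.
Apply L'Hôpital: lim (4*e^(2*x) - 4)/(-6*x), still 0/0.
After 3 applications of L'Hôpital's rule the quotient is (8*e^(2*x))/(-6); substituting x = 0 gives -4/3.

-4/3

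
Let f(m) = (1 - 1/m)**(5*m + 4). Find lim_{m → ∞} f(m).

e^(-5)

Let L be the limit and take ln: ln L = lim (5m + 4)·ln(1 - 1/m) = lim (5m + 4)·(-1/m + O(1/m²)) = -5.
Hence L = e^(-5).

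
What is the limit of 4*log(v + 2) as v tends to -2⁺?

As v → -2⁺, v + 2 → 0⁺ and ln(v + 2) → −∞.
Multiplying by 4 gives -∞.

-∞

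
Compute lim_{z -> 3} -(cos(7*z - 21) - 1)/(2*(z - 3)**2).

Direct substitution gives 0/0.
Apply L'Hôpital: lim (-7*sin(7*z - 21))/(12 - 4*z), still 0/0.
After 2 applications of L'Hôpital's rule the quotient is (-49*cos(7*z - 21))/(-4); substituting z = 3 gives 49/4.

49/4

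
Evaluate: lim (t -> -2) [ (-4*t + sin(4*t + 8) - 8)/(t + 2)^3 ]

-32/3

Direct substitution gives 0/0.
Apply L'Hôpital: lim (4*cos(4*t + 8) - 4)/(3*(t + 2)^2), still 0/0.
Apply L'Hôpital: lim (-16*sin(4*t + 8))/(6*t + 12), still 0/0.
After 3 applications of L'Hôpital's rule the quotient is (-64*cos(4*t + 8))/(6); substituting t = -2 gives -32/3.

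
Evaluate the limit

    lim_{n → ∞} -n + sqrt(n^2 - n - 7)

-1/2

This has the form ∞ − ∞. Multiply and divide by the conjugate √(n^2 - n - 7) + n.
That gives (-n - 7) / (√(n^2 - n - 7) + n).
Divide numerator and denominator by n: the limit is -1/(2·1) = -1/2.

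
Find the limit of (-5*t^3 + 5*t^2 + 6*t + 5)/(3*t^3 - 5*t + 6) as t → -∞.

Numerator and denominator both have degree 3.
Dividing every term by t^3, all lower-order terms vanish and the limit is the ratio of leading coefficients, -5/(3) = -5/3.

-5/3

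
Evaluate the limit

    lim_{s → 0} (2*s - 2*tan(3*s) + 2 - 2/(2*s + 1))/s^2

Substitution gives 0/0 (the numerator vanishes to order 2).
Expand each term to order s^2: the coefficient of s^2 in -2·1/(1 + 2s) is -8 and in -2·tan(3s) is 0.
Lower-order terms cancel with the polynomial part, so the numerator is (-8)·s^2 + o(s^2), and the limit is (-8)/(1) = -8.

-8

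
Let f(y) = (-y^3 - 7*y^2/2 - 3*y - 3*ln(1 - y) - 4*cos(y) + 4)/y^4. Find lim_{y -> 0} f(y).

7/12

Substitution gives 0/0 (the numerator vanishes to order 4).
Expand each term to order y^4: the coefficient of y^4 in -4·cos(y) is -1/6 and in -3·ln(1 - y) is 3/4.
Lower-order terms cancel with the polynomial part, so the numerator is (7/12)·y^4 + o(y^4), and the limit is (7/12)/(1) = 7/12.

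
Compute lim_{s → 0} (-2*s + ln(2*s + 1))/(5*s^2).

Direct substitution gives 0/0.
Apply L'Hôpital: lim (-2 + 2/(2*s + 1))/(10*s), still 0/0.
After 2 applications of L'Hôpital's rule the quotient is (-4/(2*s + 1)^2)/(10); substituting s = 0 gives -2/5.

-2/5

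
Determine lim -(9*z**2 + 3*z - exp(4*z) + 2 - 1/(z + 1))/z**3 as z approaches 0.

29/3

Substitution gives 0/0; apply L'Hôpital's rule 3 times.
After differentiating numerator and denominator 3 times the quotient is (-64*e^(4*z) + 6/(z + 1)^4)/(-6); at z = 0 this is 29/3.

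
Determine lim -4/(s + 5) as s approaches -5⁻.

∞

As s → -5⁻, (s + 5) → 0⁻, so (s + 5)^1 → 0⁻ and -4/(s + 5)^1 → ∞.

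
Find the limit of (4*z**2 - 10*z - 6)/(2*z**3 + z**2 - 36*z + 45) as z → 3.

At z = 3 both the top and bottom vanish — a removable singularity. Factoring out (z - 3) from each leaves (4*z + 2)/(2*z^2 + 7*z - 15), which at z = 3 equals 7/12.

7/12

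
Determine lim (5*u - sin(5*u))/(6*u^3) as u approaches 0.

125/36

Direct substitution gives 0/0.
Apply L'Hôpital: lim (5 - 5*cos(5*u))/(18*u^2), still 0/0.
Apply L'Hôpital: lim (25*sin(5*u))/(36*u), still 0/0.
After 3 applications of L'Hôpital's rule the quotient is (125*cos(5*u))/(36); substituting u = 0 gives 125/36.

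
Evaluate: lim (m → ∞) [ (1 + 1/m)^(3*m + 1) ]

e^(3)

Write it as [(1 + 1/m)^m]^(3) · (1 + 1/m)^(1). The bracketed term tends to e^(1) and the second factor to 1, so the limit is e^(3).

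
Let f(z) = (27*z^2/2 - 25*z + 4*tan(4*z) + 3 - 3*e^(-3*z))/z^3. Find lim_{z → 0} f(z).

593/6

Substitution gives 0/0; apply L'Hôpital's rule 3 times.
After differentiating numerator and denominator 3 times the quotient is (((1536*tan(4*z)^2 + 512)*e^(3*z)/cos(4*z)^2 + 81)*e^(-3*z))/(6); at z = 0 this is 593/6.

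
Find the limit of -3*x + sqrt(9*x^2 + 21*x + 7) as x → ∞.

7/2

An ∞ − ∞ form. Rationalising with the conjugate, the difference becomes (21x + 7) / (√(9*x^2 + 21*x + 7) + 3x).
For large x the denominator behaves like 2·3x, so the quotient tends to 21/6 = 7/2.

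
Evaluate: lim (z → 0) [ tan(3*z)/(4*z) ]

Substitution gives 0/0.
Since tan(u)/u → 1 as u → 0, tan(3z)/(3z) → 1 and the limit is 3/4.

3/4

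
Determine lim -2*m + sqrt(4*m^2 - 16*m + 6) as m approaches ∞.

An ∞ − ∞ form. Rationalising with the conjugate, the difference becomes (-16m + 6) / (√(4*m^2 - 16*m + 6) + 2m).
For large m the denominator behaves like 2·2m, so the quotient tends to -16/4 = -4.

-4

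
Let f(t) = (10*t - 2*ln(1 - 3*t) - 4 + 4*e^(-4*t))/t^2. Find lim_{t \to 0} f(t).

41

Substitution gives 0/0 (the numerator vanishes to order 2).
Expand each term to order t^2: the coefficient of t^2 in -2·ln(1 - 3t) is 9 and in 4·e^(-4t) is 32.
Lower-order terms cancel with the polynomial part, so the numerator is (41)·t^2 + o(t^2), and the limit is (41)/(1) = 41.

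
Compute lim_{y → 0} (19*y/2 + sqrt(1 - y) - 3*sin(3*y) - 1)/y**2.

-1/8

Substitution gives 0/0; apply L'Hôpital's rule 2 times.
After differentiating numerator and denominator 2 times the quotient is (27*sin(3*y) - 1/(4*(1 - y)^(3/2)))/(2); at y = 0 this is -1/8.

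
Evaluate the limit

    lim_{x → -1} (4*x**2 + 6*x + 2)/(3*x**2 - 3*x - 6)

Direct substitution gives 0/0, so factor. Both numerator and denominator have (x + 1) as a factor.
After cancelling, the expression reduces to (4*x + 2)/(3*x - 6).
Substituting x = -1 gives 2/9.

2/9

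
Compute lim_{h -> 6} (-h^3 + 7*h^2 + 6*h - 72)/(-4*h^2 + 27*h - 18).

6/7

At h = 6 both the top and bottom vanish — a removable singularity. Factoring out (h - 6) from each leaves (-h^2 + h + 12)/(3 - 4*h), which at h = 6 equals 6/7.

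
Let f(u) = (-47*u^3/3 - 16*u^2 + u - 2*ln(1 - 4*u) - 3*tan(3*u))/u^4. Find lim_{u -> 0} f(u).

128

Substitution gives 0/0; apply L'Hôpital's rule 4 times.
After differentiating numerator and denominator 4 times the quotient is (1944*tan(3*u)/cos(3*u)^2 - 5832*tan(3*u)/cos(3*u)^4 + 3072/(4*u - 1)^4)/(24); at u = 0 this is 128.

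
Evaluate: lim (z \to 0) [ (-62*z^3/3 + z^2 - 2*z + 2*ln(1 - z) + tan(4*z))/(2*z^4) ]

Substitution gives 0/0 (the numerator vanishes to order 4).
Expand each term to order z^4: the coefficient of z^4 in tan(4z) is 0 and in 2·ln(1 - z) is -1/2.
Lower-order terms cancel with the polynomial part, so the numerator is (-1/2)·z^4 + o(z^4), and the limit is (-1/2)/(2) = -1/4.

-1/4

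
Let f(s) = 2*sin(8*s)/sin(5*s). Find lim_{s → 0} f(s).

16/5

Substitution gives 0/0.
Divide numerator and denominator by s: sin(8s)/s → 8 and sin(5s)/s → 5, so the limit is 2·8/5 = 16/5.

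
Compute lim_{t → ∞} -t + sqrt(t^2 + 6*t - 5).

This has the form ∞ − ∞. Multiply and divide by the conjugate √(t^2 + 6*t - 5) + t.
That gives (6t - 5) / (√(t^2 + 6*t - 5) + t).
Divide numerator and denominator by t: the limit is 6/(2·1) = 3.

3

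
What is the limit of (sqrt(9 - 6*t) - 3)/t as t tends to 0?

A 0/0 form; rationalise with √(9 - 6t) + √9. This collapses the numerator to -6t, leaving -6/(√(9 - 6t) + √9) → -6/(2√9) = -1.

-1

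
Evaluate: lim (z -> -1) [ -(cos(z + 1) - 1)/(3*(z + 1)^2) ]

1/6

Direct substitution gives 0/0.
Apply L'Hôpital: lim (-sin(z + 1))/(-6*z - 6), still 0/0.
After 2 applications of L'Hôpital's rule the quotient is (-cos(z + 1))/(-6); substituting z = -1 gives 1/6.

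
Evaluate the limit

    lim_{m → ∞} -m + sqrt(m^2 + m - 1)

1/2

This has the form ∞ − ∞. Multiply and divide by the conjugate √(m^2 + m - 1) + m.
That gives (m - 1) / (√(m^2 + m - 1) + m).
Divide numerator and denominator by m: the limit is 1/(2·1) = 1/2.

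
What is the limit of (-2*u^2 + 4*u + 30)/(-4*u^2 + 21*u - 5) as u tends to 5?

16/19

Since u = 5 makes numerator and denominator zero, (u - 5) divides both.
Cancelling it gives (-2*u - 6)/(1 - 4*u); now plug in u = 5 to get 16/19.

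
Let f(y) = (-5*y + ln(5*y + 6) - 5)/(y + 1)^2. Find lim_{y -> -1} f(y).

-25/2

Direct substitution gives 0/0.
Apply L'Hôpital: lim (-5 + 5/(5*y + 6))/(2*y + 2), still 0/0.
After 2 applications of L'Hôpital's rule the quotient is (-25/(5*y + 6)^2)/(2); substituting y = -1 gives -25/2.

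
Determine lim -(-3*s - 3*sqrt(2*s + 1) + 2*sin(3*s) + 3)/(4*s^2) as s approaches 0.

Substitution gives 0/0 (the numerator vanishes to order 2).
Expand each term to order s^2: the coefficient of s^2 in -3·√(1 + 2s) is 3/2 and in 2·sin(3s) is 0.
Lower-order terms cancel with the polynomial part, so the numerator is (3/2)·s^2 + o(s^2), and the limit is (3/2)/(-4) = -3/8.

-3/8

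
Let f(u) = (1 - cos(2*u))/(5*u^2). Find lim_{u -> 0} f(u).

2/5

Substitution gives 0/0.
Use (1 − cos θ)/θ² → 1/2 with θ = 2u: the limit is 2²/(2·5) = 2/5.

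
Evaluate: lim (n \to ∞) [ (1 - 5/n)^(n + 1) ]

Let L be the limit and take ln: ln L = lim (n + 1)·ln(1 - 5/n) = lim (n + 1)·(-5/n + O(1/n²)) = -5.
Hence L = e^(-5).

e^(-5)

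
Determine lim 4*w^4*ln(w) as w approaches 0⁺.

This is a 0·(−∞) form. Rewrite as 4·ln(w) / w^(−4) and apply L'Hôpital:
the derivative quotient is 4·(1/w) / (−4·w^(−5)) = (-4/4)·w^4 → 0.

0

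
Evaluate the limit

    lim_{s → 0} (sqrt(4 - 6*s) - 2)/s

-3/2

Substitution gives 0/0. Multiply numerator and denominator by the conjugate √(4 - 6s) + √4.
The numerator becomes (4 - 6s) − 4 = -6s, so the expression simplifies to -6/(√(4 - 6s) + √4).
Letting s → 0 gives -6/(2√4) = -3/2.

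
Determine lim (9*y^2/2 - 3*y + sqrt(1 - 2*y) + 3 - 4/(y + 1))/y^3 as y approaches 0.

7/2

Substitution gives 0/0; apply L'Hôpital's rule 3 times.
After differentiating numerator and denominator 3 times the quotient is (24/(y + 1)^4 - 3/(1 - 2*y)^(5/2))/(6); at y = 0 this is 7/2.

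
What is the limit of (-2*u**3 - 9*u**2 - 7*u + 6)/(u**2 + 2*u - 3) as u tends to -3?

7/4

Since u = -3 makes numerator and denominator zero, (u + 3) divides both.
Cancelling it gives (-2*u^2 - 3*u + 2)/(u - 1); now plug in u = -3 to get 7/4.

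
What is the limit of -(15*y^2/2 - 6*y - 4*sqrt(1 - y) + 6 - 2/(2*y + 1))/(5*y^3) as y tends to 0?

-13/4

Substitution gives 0/0 (the numerator vanishes to order 3).
Expand each term to order y^3: the coefficient of y^3 in -4·√(1 - y) is 1/4 and in -2·1/(1 + 2y) is 16.
Lower-order terms cancel with the polynomial part, so the numerator is (65/4)·y^3 + o(y^3), and the limit is (65/4)/(-5) = -13/4.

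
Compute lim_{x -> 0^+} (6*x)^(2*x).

Base → 0⁺ and exponent → 0⁺: a 0^0 form.
Take logs: 2x·ln(6x). This is 0·(−∞); rewriting as ln(6x)/(1/(2x)) and applying L'Hôpital gives 0.
Hence the limit is e^0 = 1.

1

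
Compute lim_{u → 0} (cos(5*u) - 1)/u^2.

Direct substitution gives 0/0.
Apply L'Hôpital: lim (-5*sin(5*u))/(2*u), still 0/0.
After 2 applications of L'Hôpital's rule the quotient is (-25*cos(5*u))/(2); substituting u = 0 gives -25/2.

-25/2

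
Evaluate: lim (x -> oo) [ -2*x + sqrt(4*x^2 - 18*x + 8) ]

-9/2

This has the form ∞ − ∞. Multiply and divide by the conjugate √(4*x^2 - 18*x + 8) + 2x.
That gives (-18x + 8) / (√(4*x^2 - 18*x + 8) + 2x).
Divide numerator and denominator by x: the limit is -18/(2·2) = -9/2.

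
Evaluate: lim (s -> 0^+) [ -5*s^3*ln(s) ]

0

This is a 0·(−∞) form. Rewrite as -5·ln(s) / s^(−3) and apply L'Hôpital:
the derivative quotient is -5·(1/s) / (−3·s^(−4)) = (5/3)·s^3 → 0.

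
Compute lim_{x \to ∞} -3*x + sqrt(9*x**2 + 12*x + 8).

This has the form ∞ − ∞. Multiply and divide by the conjugate √(9*x^2 + 12*x + 8) + 3x.
That gives (12x + 8) / (√(9*x^2 + 12*x + 8) + 3x).
Divide numerator and denominator by x: the limit is 12/(2·3) = 2.

2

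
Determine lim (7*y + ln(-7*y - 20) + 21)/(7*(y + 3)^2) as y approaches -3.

Direct substitution gives 0/0.
Apply L'Hôpital: lim (7 - 7/(-7*y - 20))/(14*y + 42), still 0/0.
After 2 applications of L'Hôpital's rule the quotient is (-49/(-7*y - 20)^2)/(14); substituting y = -3 gives -7/2.

-7/2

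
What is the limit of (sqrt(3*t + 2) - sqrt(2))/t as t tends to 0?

3*√(2)/4

A 0/0 form; rationalise with √(2 + 3t) + √2. This collapses the numerator to 3t, leaving 3/(√(2 + 3t) + √2) → 3/(2√2) = 3*√(2)/4.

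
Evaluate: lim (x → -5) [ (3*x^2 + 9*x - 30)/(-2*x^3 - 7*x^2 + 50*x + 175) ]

7/10

Direct substitution gives 0/0, so factor. Both numerator and denominator have (x + 5) as a factor.
After cancelling, the expression reduces to (3*x - 6)/(-2*x^2 + 3*x + 35).
Substituting x = -5 gives 7/10.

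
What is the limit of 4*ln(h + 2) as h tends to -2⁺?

-∞

As h → -2⁺, h + 2 → 0⁺ and ln(h + 2) → −∞.
Multiplying by 4 gives -∞.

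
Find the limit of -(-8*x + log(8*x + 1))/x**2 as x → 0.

32

Direct substitution gives 0/0.
Apply L'Hôpital: lim (-8 + 8/(8*x + 1))/(-2*x), still 0/0.
After 2 applications of L'Hôpital's rule the quotient is (-64/(8*x + 1)^2)/(-2); substituting x = 0 gives 32.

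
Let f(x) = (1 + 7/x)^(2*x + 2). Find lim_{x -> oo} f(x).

e^(14)

Let L be the limit and take ln: ln L = lim (2x + 2)·ln(1 + 7/x) = lim (2x + 2)·(7/x + O(1/x²)) = 14.
Hence L = e^(14).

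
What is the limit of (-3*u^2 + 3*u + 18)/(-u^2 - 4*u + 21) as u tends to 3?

Direct substitution gives 0/0, so factor. Both numerator and denominator have (u - 3) as a factor.
After cancelling, the expression reduces to (-3*u - 6)/(-u - 7).
Substituting u = 3 gives 3/2.

3/2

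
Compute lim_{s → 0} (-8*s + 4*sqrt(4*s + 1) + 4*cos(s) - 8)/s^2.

-10

Substitution gives 0/0; apply L'Hôpital's rule 2 times.
After differentiating numerator and denominator 2 times the quotient is (-4*cos(s) - 16/(4*s + 1)^(3/2))/(2); at s = 0 this is -10.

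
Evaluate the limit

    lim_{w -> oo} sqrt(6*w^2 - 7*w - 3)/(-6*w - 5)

-√(6)/6

For large |w|, √(6*w^2 - 7*w - 3) ≈ √6·|w| and the denominator ≈ -6w.
Since w → +∞, |w| = w, giving √6/(-6) = -√(6)/6.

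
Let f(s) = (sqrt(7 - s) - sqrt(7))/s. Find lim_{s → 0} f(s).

-√(7)/14

Substitution gives 0/0. Multiply numerator and denominator by the conjugate √(7 - s) + √7.
The numerator becomes (7 - s) − 7 = -s, so the expression simplifies to -1/(√(7 - s) + √7).
Letting s → 0 gives -1/(2√7) = -√(7)/14.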